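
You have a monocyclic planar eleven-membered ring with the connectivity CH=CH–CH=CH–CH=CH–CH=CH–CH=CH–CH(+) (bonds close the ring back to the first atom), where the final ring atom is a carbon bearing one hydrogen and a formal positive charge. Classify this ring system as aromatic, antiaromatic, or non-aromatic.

Aromatic

Every ring atom contributes a p orbital perpendicular to the ring (the double-bond atoms are sp², each contributing one p electron; the carbocation has an empty p orbital), so the π system is cyclic and fully conjugated.
Tallying contributions gives 5 × 2 = 10 from the double-bond units + 0 from the CH(+) atom = 10.
Since 10 = 4·2 + 2, the ring meets the 4n+2 criterion.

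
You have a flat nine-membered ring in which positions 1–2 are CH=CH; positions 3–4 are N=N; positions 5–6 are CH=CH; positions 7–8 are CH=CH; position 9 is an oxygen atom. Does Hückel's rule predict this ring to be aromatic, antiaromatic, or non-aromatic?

Aromatic

All ring atoms are sp² and supply a p orbital to the ring (each doubly-bonded ring atom is sp² with one p-orbital electron; each sp² =N– keeps its lone pair in-plane and puts one electron into the π system; the oxygen donates one lone pair from its p orbital); the conjugation is uninterrupted.
π-electron count: 4 × 2 = 8 from the double-bond units + 2 from the O atom = 10.
With 10 π electrons (n = 2), the Hückel 4n+2 condition holds.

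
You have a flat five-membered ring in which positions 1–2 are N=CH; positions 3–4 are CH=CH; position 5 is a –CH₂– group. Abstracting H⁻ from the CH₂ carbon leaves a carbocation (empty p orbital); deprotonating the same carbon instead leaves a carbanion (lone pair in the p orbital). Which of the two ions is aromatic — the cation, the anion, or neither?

The anion

In either ion the ring is fully conjugated: every atom, including the new sp² carbon, supplies a p orbital.
Cation: 2 × 2 + 0 = 4 π electrons → 4(1), antiaromatic.
Anion: 2 × 2 + 2 = 6 π electrons → 4(1)+2, aromatic.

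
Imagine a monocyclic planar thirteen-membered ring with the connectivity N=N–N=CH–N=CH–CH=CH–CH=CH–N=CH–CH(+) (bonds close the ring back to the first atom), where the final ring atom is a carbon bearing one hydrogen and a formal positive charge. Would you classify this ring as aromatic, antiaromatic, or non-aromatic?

The p orbitals form a continuous loop: every atom in a ring double bond is sp² and brings one electron to the p orbital; each =N– nitrogen is pyridine-type (lone pair in the sp² plane, one electron in the p orbital); the carbocation has an empty p orbital. The ring is fully conjugated.
Adding the contributions, 6 × 2 = 12 from the double-bond units + 0 from the CH(+) atom = 12.
A 4n π count (12, n = 3) in a planar conjugated ring means antiaromatic.

Antiaromatic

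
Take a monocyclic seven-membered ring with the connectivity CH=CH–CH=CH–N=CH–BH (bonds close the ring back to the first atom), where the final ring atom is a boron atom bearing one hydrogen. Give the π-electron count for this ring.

6

The p orbitals form a continuous loop: every atom in a ring double bond is sp² and brings one electron to the p orbital; each =N– nitrogen is pyridine-type (lone pair in the sp² plane, one electron in the p orbital); the boron has an empty p orbital. The ring is fully conjugated.
π-electron count: 3 × 2 = 6 from the double-bond units + 0 from the BH atom = 6.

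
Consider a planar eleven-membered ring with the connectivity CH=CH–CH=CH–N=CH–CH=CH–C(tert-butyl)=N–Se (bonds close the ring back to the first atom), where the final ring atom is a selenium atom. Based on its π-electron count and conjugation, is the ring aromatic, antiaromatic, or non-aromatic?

Antiaromatic

Every ring atom contributes a p orbital perpendicular to the ring (every atom in a ring double bond is sp² and brings one electron to the p orbital; the doubly-bonded nitrogens are pyridine-type — their lone pairs lie in the ring plane, leaving one electron in the p orbital; the selenium donates one lone pair from its p orbital), so the π system is cyclic and fully conjugated.
Counting π electrons: 5 × 2 = 10 from the double-bond units + 2 from the Se atom = 12.
12 = 4(3); a planar, fully conjugated 4n system is antiaromatic.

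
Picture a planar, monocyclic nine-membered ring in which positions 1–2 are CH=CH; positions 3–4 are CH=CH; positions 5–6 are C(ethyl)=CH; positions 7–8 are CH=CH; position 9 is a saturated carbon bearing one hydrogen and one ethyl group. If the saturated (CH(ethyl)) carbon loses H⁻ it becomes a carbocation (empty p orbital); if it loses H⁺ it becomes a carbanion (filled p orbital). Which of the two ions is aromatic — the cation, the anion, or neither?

In both ions every ring atom is sp² and contributes a p orbital, so both rings are fully conjugated.
Cation: 4 × 2 + 0 = 8 π electrons → 4(2), antiaromatic.
Anion: 4 × 2 + 2 = 10 π electrons → 4(2)+2, aromatic.

The anion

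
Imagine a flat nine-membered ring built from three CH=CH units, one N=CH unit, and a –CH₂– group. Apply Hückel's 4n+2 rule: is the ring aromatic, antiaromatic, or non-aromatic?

Because the tetrahedral CH₂ carbon is sp³ and has no p orbital in the ring π system at the CH2 position, the π system cannot extend all the way around the ring.
Hückel's rule only applies to fully conjugated rings, so this one is simply non-aromatic.

Non-aromatic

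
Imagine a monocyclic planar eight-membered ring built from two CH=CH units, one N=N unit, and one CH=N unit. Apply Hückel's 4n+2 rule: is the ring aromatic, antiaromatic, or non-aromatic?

The p orbitals form a continuous loop: the double-bond atoms are sp², each contributing one p electron; each sp² =N– keeps its lone pair in-plane and puts one electron into the π system. The ring is fully conjugated.
π-electron count: 4 × 2 = 8 from the 4 double-bond units.
8 = 4(2); a planar, fully conjugated 4n system is antiaromatic.

Antiaromatic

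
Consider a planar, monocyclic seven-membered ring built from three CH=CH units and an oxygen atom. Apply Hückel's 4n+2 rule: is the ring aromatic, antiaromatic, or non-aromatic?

Antiaromatic

Every ring atom contributes a p orbital perpendicular to the ring (each doubly-bonded ring atom is sp² with one p-orbital electron; the oxygen donates one lone pair from its p orbital), so the π system is cyclic and fully conjugated.
Adding the contributions, 3 × 2 = 6 from the double-bond units + 2 from the O atom = 8.
With 8 = 4·2 π electrons, Hückel's rule classifies the planar ring as antiaromatic.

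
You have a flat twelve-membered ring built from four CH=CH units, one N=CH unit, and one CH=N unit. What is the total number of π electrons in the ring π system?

12

All ring atoms are sp² and supply a p orbital to the ring (the double-bond atoms are sp², each contributing one p electron; each =N– nitrogen is pyridine-type (lone pair in the sp² plane, one electron in the p orbital)); the conjugation is uninterrupted.
Tallying contributions gives 6 × 2 = 12 from the 6 double-bond units.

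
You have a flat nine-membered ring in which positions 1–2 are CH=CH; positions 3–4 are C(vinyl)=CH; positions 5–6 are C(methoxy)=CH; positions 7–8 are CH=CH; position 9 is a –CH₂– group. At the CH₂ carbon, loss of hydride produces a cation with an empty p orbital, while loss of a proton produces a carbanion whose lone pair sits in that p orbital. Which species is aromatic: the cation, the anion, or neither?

The anion

In either ion the ring is fully conjugated: every atom, including the new sp² carbon, supplies a p orbital.
Cation: 4 × 2 + 0 = 8 π electrons → 4(2), antiaromatic.
Anion: 4 × 2 + 2 = 10 π electrons → 4(2)+2, aromatic.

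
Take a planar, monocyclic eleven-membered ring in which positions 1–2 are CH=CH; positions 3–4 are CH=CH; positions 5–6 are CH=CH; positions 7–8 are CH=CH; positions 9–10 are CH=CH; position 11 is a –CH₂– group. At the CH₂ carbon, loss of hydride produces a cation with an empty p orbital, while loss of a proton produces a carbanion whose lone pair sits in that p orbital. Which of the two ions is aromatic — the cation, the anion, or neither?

The cation

In both ions every ring atom is sp² and contributes a p orbital, so both rings are fully conjugated.
Cation: 5 × 2 + 0 = 10 π electrons → 4(2)+2, aromatic.
Anion: 5 × 2 + 2 = 12 π electrons → 4(3), antiaromatic.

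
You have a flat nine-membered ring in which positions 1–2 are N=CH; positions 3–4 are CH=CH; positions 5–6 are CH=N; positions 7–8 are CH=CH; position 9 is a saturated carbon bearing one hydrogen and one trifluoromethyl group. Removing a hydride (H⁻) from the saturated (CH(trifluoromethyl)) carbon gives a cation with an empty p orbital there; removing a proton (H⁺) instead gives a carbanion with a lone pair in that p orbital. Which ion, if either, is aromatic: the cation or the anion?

The anion

In either ion the ring is fully conjugated: every atom, including the new sp² carbon, supplies a p orbital.
Cation: 4 × 2 + 0 = 8 π electrons → 4(2), antiaromatic.
Anion: 4 × 2 + 2 = 10 π electrons → 4(2)+2, aromatic.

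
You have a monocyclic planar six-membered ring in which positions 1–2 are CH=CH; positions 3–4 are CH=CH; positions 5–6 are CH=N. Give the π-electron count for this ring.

6

All ring atoms are sp² and supply a p orbital to the ring (each doubly-bonded ring atom is sp² with one p-orbital electron; the doubly-bonded nitrogens are pyridine-type — their lone pairs lie in the ring plane, leaving one electron in the p orbital); the conjugation is uninterrupted.
π-electron count: 3 × 2 = 6 from the 3 double-bond units.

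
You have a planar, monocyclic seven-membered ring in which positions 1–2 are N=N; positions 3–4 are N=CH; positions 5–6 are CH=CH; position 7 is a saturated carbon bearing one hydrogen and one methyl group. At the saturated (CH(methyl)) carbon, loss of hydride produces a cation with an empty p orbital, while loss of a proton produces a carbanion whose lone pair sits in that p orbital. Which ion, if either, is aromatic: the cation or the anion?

In both ions every ring atom is sp² and contributes a p orbital, so both rings are fully conjugated.
Cation: 3 × 2 + 0 = 6 π electrons → 4(1)+2, aromatic.
Anion: 3 × 2 + 2 = 8 π electrons → 4(2), antiaromatic.

The cation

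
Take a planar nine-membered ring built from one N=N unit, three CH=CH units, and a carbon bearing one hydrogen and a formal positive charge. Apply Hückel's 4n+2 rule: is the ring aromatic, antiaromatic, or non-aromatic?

Check conjugation: the double-bond atoms are sp², each contributing one p electron; the doubly-bonded nitrogens are pyridine-type — their lone pairs lie in the ring plane, leaving one electron in the p orbital; the carbocation has an empty p orbital — every position has a p orbital, so the cyclic π system is continuous.
Counting π electrons: 4 × 2 = 8 from the double-bond units + 0 from the CH(+) atom = 8.
8 = 4(2); a planar, fully conjugated 4n system is antiaromatic.

Antiaromatic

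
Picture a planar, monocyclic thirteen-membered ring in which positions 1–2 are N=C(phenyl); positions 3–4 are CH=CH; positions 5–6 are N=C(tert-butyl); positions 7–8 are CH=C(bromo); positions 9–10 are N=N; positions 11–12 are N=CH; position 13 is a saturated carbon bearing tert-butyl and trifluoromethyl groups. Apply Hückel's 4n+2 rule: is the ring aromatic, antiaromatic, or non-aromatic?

Non-aromatic

The C(tert-butyl)(trifluoromethyl) position has four σ bonds — that saturated carbon is sp³ and has no p orbital in the ring π system — so the cyclic conjugation is interrupted.
Without a continuous loop of overlapping p orbitals the Hückel electron count never comes into play.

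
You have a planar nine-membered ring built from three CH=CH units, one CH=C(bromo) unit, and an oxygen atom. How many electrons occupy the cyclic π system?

All ring atoms are sp² and supply a p orbital to the ring (each doubly-bonded ring atom is sp² with one p-orbital electron; the oxygen donates one lone pair from its p orbital); the conjugation is uninterrupted.
Tallying contributions gives 4 × 2 = 8 from the double-bond units + 2 from the O atom = 10.

10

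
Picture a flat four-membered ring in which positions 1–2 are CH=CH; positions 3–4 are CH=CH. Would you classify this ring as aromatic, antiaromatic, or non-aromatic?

Antiaromatic

The p orbitals form a continuous loop: each doubly-bonded ring atom is sp² with one p-orbital electron. The ring is fully conjugated.
Counting π electrons: 2 × 2 = 4 from the 2 double-bond units.
With 4 = 4·1 π electrons, Hückel's rule classifies the planar ring as antiaromatic.
(This ring is cyclobutadiene.)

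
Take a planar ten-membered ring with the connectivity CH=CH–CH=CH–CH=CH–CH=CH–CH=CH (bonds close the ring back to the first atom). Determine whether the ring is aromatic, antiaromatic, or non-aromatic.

The p orbitals form a continuous loop: each doubly-bonded ring atom is sp² with one p-orbital electron. The ring is fully conjugated.
Counting π electrons: 5 × 2 = 10 from the 5 double-bond units.
With 10 π electrons (n = 2), the Hückel 4n+2 condition holds.

Aromatic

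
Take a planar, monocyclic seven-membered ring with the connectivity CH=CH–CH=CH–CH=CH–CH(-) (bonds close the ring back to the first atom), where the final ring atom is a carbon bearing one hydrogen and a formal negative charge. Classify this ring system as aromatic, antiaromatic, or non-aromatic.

Antiaromatic

All ring atoms are sp² and supply a p orbital to the ring (each doubly-bonded ring atom is sp² with one p-orbital electron; the carbanion's lone pair occupies the p orbital); the conjugation is uninterrupted.
π-electron count: 3 × 2 = 6 from the double-bond units + 2 from the CH(-) atom = 8.
With 8 = 4·2 π electrons, Hückel's rule classifies the planar ring as antiaromatic.
(The species described is the cycloheptatrienyl anion.)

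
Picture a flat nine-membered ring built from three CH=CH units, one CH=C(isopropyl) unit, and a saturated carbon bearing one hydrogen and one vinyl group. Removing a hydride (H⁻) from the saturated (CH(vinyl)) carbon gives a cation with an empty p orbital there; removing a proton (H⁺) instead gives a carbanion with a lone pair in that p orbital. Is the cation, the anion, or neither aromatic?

Both ions have a continuous loop of p orbitals — each ring atom is sp².
Cation: 4 × 2 + 0 = 8 π electrons → 4(2), antiaromatic.
Anion: 4 × 2 + 2 = 10 π electrons → 4(2)+2, aromatic.

The anion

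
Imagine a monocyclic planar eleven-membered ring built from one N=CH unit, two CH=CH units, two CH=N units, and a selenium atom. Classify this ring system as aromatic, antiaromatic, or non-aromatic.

The p orbitals form a continuous loop: each doubly-bonded ring atom is sp² with one p-orbital electron; each sp² =N– keeps its lone pair in-plane and puts one electron into the π system; the selenium donates one lone pair from its p orbital. The ring is fully conjugated.
Tallying contributions gives 5 × 2 = 10 from the double-bond units + 2 from the Se atom = 12.
12 = 4(3); a planar, fully conjugated 4n system is antiaromatic.

Antiaromatic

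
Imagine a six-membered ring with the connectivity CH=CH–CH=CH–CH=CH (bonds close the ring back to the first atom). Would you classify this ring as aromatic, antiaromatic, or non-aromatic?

All ring atoms are sp² and supply a p orbital to the ring (each doubly-bonded ring atom is sp² with one p-orbital electron); the conjugation is uninterrupted.
Adding the contributions, 3 × 2 = 6 from the 3 double-bond units.
That gives a 4n+2 count (6, n = 1).
(This ring is benzene.)

Aromatic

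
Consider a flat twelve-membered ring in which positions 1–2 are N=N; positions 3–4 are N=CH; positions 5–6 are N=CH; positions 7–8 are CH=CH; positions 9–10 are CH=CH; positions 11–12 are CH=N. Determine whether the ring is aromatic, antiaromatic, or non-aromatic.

All ring atoms are sp² and supply a p orbital to the ring (every atom in a ring double bond is sp² and brings one electron to the p orbital; each =N– nitrogen is pyridine-type (lone pair in the sp² plane, one electron in the p orbital)); the conjugation is uninterrupted.
Tallying contributions gives 6 × 2 = 12 from the 6 double-bond units.
With 12 = 4·3 π electrons, Hückel's rule classifies the planar ring as antiaromatic.

Antiaromatic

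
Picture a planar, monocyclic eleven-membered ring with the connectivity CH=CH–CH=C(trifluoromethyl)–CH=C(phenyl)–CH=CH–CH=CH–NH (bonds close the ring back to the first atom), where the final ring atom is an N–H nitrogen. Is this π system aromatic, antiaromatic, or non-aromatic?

Check conjugation: each doubly-bonded ring atom is sp² with one p-orbital electron; the pyrrole-type nitrogen donates its lone pair from the p orbital — every position has a p orbital, so the cyclic π system is continuous.
π-electron count: 5 × 2 = 10 from the double-bond units + 2 from the NH atom = 12.
12 is a 4n count (n = 3), so the planar conjugated ring is antiaromatic.

Antiaromatic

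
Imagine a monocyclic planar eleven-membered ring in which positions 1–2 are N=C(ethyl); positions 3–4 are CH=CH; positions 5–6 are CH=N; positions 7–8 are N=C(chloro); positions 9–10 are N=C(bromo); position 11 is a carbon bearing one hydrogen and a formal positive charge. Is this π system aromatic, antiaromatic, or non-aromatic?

Aromatic

The p orbitals form a continuous loop: every atom in a ring double bond is sp² and brings one electron to the p orbital; each =N– nitrogen is pyridine-type (lone pair in the sp² plane, one electron in the p orbital); the carbocation has an empty p orbital. The ring is fully conjugated.
π-electron count: 5 × 2 = 10 from the double-bond units + 0 from the CH(+) atom = 10.
Since 10 = 4·2 + 2, the ring meets the 4n+2 criterion.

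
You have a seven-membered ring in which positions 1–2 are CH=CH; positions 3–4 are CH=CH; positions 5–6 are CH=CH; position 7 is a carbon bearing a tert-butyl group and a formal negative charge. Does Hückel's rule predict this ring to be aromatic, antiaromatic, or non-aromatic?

All ring atoms are sp² and supply a p orbital to the ring (every atom in a ring double bond is sp² and brings one electron to the p orbital; the carbanion's lone pair occupies the p orbital); the conjugation is uninterrupted.
Counting π electrons: 3 × 2 = 6 from the double-bond units + 2 from the C(tert-butyl)(-) atom = 8.
With 8 = 4·2 π electrons, Hückel's rule classifies the planar ring as antiaromatic.

Antiaromatic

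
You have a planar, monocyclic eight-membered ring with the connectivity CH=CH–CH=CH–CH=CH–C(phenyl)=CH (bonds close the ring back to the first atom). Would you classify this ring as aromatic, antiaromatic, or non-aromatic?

Antiaromatic

The p orbitals form a continuous loop: every atom in a ring double bond is sp² and brings one electron to the p orbital. The ring is fully conjugated.
Adding the contributions, 4 × 2 = 8 from the 4 double-bond units.
8 is a 4n count (n = 2), so the planar conjugated ring is antiaromatic.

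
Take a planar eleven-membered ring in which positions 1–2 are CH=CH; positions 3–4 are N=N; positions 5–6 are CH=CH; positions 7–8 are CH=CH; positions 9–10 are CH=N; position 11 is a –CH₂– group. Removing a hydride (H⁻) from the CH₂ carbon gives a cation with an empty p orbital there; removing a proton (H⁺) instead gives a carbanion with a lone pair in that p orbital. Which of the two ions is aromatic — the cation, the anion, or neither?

The cation

In both ions every ring atom is sp² and contributes a p orbital, so both rings are fully conjugated.
Cation: 5 × 2 + 0 = 10 π electrons → 4(2)+2, aromatic.
Anion: 5 × 2 + 2 = 12 π electrons → 4(3), antiaromatic.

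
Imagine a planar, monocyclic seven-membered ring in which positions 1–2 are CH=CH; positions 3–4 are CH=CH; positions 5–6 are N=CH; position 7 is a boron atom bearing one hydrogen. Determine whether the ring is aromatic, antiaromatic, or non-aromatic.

All ring atoms are sp² and supply a p orbital to the ring (the double-bond atoms are sp², each contributing one p electron; each =N– nitrogen is pyridine-type (lone pair in the sp² plane, one electron in the p orbital); the boron has an empty p orbital); the conjugation is uninterrupted.
Tallying contributions gives 3 × 2 = 6 from the double-bond units + 0 from the BH atom = 6.
With 6 π electrons (n = 1), the Hückel 4n+2 condition holds.

Aromatic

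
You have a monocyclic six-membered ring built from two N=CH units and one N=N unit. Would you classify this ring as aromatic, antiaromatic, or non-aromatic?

Aromatic

The p orbitals form a continuous loop: every atom in a ring double bond is sp² and brings one electron to the p orbital; the doubly-bonded nitrogens are pyridine-type — their lone pairs lie in the ring plane, leaving one electron in the p orbital. The ring is fully conjugated.
Adding the contributions, 3 × 2 = 6 from the 3 double-bond units.
That gives a 4n+2 count (6, n = 1).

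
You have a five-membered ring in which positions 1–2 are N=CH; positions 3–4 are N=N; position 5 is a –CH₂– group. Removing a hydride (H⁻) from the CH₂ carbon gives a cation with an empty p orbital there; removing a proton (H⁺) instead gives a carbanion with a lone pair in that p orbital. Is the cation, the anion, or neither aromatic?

The anion

In both ions every ring atom is sp² and contributes a p orbital, so both rings are fully conjugated.
Cation: 2 × 2 + 0 = 4 π electrons → 4(1), antiaromatic.
Anion: 2 × 2 + 2 = 6 π electrons → 4(1)+2, aromatic.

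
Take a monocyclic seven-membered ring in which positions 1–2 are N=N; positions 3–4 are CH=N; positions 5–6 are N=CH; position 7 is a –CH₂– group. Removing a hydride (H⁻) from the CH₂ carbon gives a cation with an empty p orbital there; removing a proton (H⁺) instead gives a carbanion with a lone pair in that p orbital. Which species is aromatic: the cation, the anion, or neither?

Both ions have a continuous loop of p orbitals — each ring atom is sp².
Cation: 3 × 2 + 0 = 6 π electrons → 4(1)+2, aromatic.
Anion: 3 × 2 + 2 = 8 π electrons → 4(2), antiaromatic.

The cation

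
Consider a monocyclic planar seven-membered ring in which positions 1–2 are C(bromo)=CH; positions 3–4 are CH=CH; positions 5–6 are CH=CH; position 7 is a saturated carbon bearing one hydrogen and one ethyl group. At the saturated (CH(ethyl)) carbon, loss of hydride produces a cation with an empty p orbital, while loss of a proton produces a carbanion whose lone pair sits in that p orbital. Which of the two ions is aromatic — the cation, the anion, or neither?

The cation

In both ions every ring atom is sp² and contributes a p orbital, so both rings are fully conjugated.
Cation: 3 × 2 + 0 = 6 π electrons → 4(1)+2, aromatic.
Anion: 3 × 2 + 2 = 8 π electrons → 4(2), antiaromatic.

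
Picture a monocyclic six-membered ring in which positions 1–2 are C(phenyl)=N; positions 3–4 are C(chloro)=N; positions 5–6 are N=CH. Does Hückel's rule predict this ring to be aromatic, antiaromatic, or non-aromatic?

Aromatic

The p orbitals form a continuous loop: the double-bond atoms are sp², each contributing one p electron; the doubly-bonded nitrogens are pyridine-type — their lone pairs lie in the ring plane, leaving one electron in the p orbital. The ring is fully conjugated.
Tallying contributions gives 3 × 2 = 6 from the 3 double-bond units.
With 6 π electrons (n = 1), the Hückel 4n+2 condition holds.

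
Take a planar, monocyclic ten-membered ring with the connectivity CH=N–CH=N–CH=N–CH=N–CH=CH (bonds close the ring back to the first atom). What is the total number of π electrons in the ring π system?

10

Every ring atom contributes a p orbital perpendicular to the ring (the double-bond atoms are sp², each contributing one p electron; each sp² =N– keeps its lone pair in-plane and puts one electron into the π system), so the π system is cyclic and fully conjugated.
Tallying contributions gives 5 × 2 = 10 from the 5 double-bond units.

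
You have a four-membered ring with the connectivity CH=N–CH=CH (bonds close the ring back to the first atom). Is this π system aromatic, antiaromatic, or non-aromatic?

Antiaromatic

All ring atoms are sp² and supply a p orbital to the ring (each doubly-bonded ring atom is sp² with one p-orbital electron; each =N– nitrogen is pyridine-type (lone pair in the sp² plane, one electron in the p orbital)); the conjugation is uninterrupted.
Adding the contributions, 2 × 2 = 4 from the 2 double-bond units.
With 4 = 4·1 π electrons, Hückel's rule classifies the planar ring as antiaromatic.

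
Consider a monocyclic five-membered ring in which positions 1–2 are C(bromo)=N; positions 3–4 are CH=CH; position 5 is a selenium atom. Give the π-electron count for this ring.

Check conjugation: every atom in a ring double bond is sp² and brings one electron to the p orbital; each sp² =N– keeps its lone pair in-plane and puts one electron into the π system; the selenium donates one lone pair from its p orbital — every position has a p orbital, so the cyclic π system is continuous.
Counting π electrons: 2 × 2 = 4 from the double-bond units + 2 from the Se atom = 6.

6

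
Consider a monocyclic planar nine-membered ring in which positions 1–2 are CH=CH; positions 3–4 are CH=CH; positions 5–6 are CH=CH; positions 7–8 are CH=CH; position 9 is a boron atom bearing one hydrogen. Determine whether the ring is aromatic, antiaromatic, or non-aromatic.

Antiaromatic

Every ring atom contributes a p orbital perpendicular to the ring (each doubly-bonded ring atom is sp² with one p-orbital electron; the boron has an empty p orbital), so the π system is cyclic and fully conjugated.
π-electron count: 4 × 2 = 8 from the double-bond units + 0 from the BH atom = 8.
8 = 4(2); a planar, fully conjugated 4n system is antiaromatic.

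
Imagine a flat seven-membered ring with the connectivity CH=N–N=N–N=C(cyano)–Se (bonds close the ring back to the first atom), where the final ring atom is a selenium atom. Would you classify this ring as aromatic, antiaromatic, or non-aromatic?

Antiaromatic

Every ring atom contributes a p orbital perpendicular to the ring (every atom in a ring double bond is sp² and brings one electron to the p orbital; each =N– nitrogen is pyridine-type (lone pair in the sp² plane, one electron in the p orbital); the selenium donates one lone pair from its p orbital), so the π system is cyclic and fully conjugated.
Counting π electrons: 3 × 2 = 6 from the double-bond units + 2 from the Se atom = 8.
8 = 4(2); a planar, fully conjugated 4n system is antiaromatic.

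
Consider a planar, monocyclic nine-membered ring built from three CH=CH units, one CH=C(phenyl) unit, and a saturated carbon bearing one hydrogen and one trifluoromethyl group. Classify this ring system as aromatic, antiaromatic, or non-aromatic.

At the CH(trifluoromethyl) position, that saturated carbon is sp³ and has no p orbital in the ring π system; the ring's p-orbital overlap is broken there.
A ring that is not fully conjugated cannot be aromatic or antiaromatic regardless of its π-electron count.

Non-aromatic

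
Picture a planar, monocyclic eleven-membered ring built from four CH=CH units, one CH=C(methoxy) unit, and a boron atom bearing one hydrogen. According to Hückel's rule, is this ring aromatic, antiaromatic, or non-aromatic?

Check conjugation: the double-bond atoms are sp², each contributing one p electron; the boron has an empty p orbital — every position has a p orbital, so the cyclic π system is continuous.
Tallying contributions gives 5 × 2 = 10 from the double-bond units + 0 from the BH atom = 10.
Since 10 = 4·2 + 2, the ring meets the 4n+2 criterion.

Aromatic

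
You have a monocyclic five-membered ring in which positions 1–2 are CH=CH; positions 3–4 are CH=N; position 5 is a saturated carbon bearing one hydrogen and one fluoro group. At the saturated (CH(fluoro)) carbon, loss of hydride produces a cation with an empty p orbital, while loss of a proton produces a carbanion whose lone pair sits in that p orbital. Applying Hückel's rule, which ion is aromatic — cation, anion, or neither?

Once that carbon is sp², every ring atom has a p orbital and both ions are fully conjugated.
Cation: 2 × 2 + 0 = 4 π electrons → 4(1), antiaromatic.
Anion: 2 × 2 + 2 = 6 π electrons → 4(1)+2, aromatic.

The anion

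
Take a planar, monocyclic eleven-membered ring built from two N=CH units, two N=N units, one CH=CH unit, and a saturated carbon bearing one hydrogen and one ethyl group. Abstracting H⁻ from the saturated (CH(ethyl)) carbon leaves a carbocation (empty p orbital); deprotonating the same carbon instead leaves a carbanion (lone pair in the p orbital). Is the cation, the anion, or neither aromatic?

In both ions every ring atom is sp² and contributes a p orbital, so both rings are fully conjugated.
Cation: 5 × 2 + 0 = 10 π electrons → 4(2)+2, aromatic.
Anion: 5 × 2 + 2 = 12 π electrons → 4(3), antiaromatic.

The cation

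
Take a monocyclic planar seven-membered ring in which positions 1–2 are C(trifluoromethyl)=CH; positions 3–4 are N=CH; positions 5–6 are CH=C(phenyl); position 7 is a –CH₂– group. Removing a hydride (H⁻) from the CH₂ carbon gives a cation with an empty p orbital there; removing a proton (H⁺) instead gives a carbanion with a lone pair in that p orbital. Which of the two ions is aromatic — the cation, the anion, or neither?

The cation

Both ions have a continuous loop of p orbitals — each ring atom is sp².
Cation: 3 × 2 + 0 = 6 π electrons → 4(1)+2, aromatic.
Anion: 3 × 2 + 2 = 8 π electrons → 4(2), antiaromatic.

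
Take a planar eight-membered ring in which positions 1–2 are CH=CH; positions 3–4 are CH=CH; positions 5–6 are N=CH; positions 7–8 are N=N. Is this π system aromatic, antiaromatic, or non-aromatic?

The p orbitals form a continuous loop: every atom in a ring double bond is sp² and brings one electron to the p orbital; each =N– nitrogen is pyridine-type (lone pair in the sp² plane, one electron in the p orbital). The ring is fully conjugated.
Adding the contributions, 4 × 2 = 8 from the 4 double-bond units.
A 4n π count (8, n = 2) in a planar conjugated ring means antiaromatic.

Antiaromatic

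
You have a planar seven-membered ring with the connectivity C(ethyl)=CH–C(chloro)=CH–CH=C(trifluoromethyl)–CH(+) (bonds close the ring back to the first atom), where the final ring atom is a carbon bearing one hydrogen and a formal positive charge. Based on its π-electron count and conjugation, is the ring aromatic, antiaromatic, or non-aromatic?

Check conjugation: the double-bond atoms are sp², each contributing one p electron; the carbocation has an empty p orbital — every position has a p orbital, so the cyclic π system is continuous.
π-electron count: 3 × 2 = 6 from the double-bond units + 0 from the CH(+) atom = 6.
That gives a 4n+2 count (6, n = 1).

Aromatic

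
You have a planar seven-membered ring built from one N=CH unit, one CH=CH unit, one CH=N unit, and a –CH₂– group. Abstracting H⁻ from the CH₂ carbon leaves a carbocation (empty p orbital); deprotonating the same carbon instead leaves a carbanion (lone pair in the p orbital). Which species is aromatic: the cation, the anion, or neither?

In both ions every ring atom is sp² and contributes a p orbital, so both rings are fully conjugated.
Cation: 3 × 2 + 0 = 6 π electrons → 4(1)+2, aromatic.
Anion: 3 × 2 + 2 = 8 π electrons → 4(2), antiaromatic.

The cation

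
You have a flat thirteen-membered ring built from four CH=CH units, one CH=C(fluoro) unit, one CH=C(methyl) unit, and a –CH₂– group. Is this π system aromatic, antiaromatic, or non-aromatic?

Non-aromatic

The CH2 position has four σ bonds — the tetrahedral CH₂ carbon is sp³ and has no p orbital in the ring π system — so the cyclic conjugation is interrupted.
Broken conjugation rules out both aromaticity and antiaromaticity.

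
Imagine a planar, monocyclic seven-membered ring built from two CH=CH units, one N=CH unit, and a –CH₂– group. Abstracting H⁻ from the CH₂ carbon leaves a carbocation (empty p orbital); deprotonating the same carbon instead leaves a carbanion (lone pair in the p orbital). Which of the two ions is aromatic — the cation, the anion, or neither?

The cation

Once that carbon is sp², every ring atom has a p orbital and both ions are fully conjugated.
Cation: 3 × 2 + 0 = 6 π electrons → 4(1)+2, aromatic.
Anion: 3 × 2 + 2 = 8 π electrons → 4(2), antiaromatic.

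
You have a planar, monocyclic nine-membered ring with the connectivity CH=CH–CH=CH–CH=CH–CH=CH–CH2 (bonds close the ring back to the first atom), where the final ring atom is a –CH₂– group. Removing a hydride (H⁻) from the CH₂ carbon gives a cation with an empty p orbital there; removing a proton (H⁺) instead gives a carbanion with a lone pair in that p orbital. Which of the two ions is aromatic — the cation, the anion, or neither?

The anion

In either ion the ring is fully conjugated: every atom, including the new sp² carbon, supplies a p orbital.
Cation: 4 × 2 + 0 = 8 π electrons → 4(2), antiaromatic.
Anion: 4 × 2 + 2 = 10 π electrons → 4(2)+2, aromatic.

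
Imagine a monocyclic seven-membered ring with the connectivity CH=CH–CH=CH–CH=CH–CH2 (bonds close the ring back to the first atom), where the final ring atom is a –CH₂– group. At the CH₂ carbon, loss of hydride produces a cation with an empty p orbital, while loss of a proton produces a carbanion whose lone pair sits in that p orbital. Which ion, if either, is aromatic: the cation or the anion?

The cation

Once that carbon is sp², every ring atom has a p orbital and both ions are fully conjugated.
Cation: 3 × 2 + 0 = 6 π electrons → 4(1)+2, aromatic.
Anion: 3 × 2 + 2 = 8 π electrons → 4(2), antiaromatic.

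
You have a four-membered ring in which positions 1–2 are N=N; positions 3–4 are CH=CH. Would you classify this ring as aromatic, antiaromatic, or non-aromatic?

Antiaromatic

The p orbitals form a continuous loop: each doubly-bonded ring atom is sp² with one p-orbital electron; the doubly-bonded nitrogens are pyridine-type — their lone pairs lie in the ring plane, leaving one electron in the p orbital. The ring is fully conjugated.
π-electron count: 2 × 2 = 4 from the 2 double-bond units.
A 4n π count (4, n = 1) in a planar conjugated ring means antiaromatic.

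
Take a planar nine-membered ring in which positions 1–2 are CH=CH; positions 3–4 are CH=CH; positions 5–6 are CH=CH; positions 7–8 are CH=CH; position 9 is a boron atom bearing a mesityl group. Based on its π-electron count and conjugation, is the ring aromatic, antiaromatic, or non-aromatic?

Antiaromatic

Every ring atom contributes a p orbital perpendicular to the ring (the double-bond atoms are sp², each contributing one p electron; the boron has an empty p orbital), so the π system is cyclic and fully conjugated.
Counting π electrons: 4 × 2 = 8 from the double-bond units + 0 from the B(mesityl) atom = 8.
With 8 = 4·2 π electrons, Hückel's rule classifies the planar ring as antiaromatic.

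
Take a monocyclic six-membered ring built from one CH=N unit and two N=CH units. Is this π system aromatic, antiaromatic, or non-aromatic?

The p orbitals form a continuous loop: every atom in a ring double bond is sp² and brings one electron to the p orbital; each sp² =N– keeps its lone pair in-plane and puts one electron into the π system. The ring is fully conjugated.
Adding the contributions, 3 × 2 = 6 from the 3 double-bond units.
With 6 π electrons (n = 1), the Hückel 4n+2 condition holds.

Aromatic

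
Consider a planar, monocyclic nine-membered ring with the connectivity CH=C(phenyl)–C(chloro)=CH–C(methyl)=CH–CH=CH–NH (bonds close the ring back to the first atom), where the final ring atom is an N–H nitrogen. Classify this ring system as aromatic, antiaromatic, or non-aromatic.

Aromatic

All ring atoms are sp² and supply a p orbital to the ring (the double-bond atoms are sp², each contributing one p electron; the pyrrole-type nitrogen donates its lone pair from the p orbital); the conjugation is uninterrupted.
Counting π electrons: 4 × 2 = 8 from the double-bond units + 2 from the NH atom = 10.
That gives a 4n+2 count (10, n = 2).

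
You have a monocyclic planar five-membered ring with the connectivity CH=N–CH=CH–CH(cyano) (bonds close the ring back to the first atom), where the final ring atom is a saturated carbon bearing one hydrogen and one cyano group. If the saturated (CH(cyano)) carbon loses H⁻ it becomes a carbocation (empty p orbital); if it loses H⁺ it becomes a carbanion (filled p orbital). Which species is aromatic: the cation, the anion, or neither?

In either ion the ring is fully conjugated: every atom, including the new sp² carbon, supplies a p orbital.
Cation: 2 × 2 + 0 = 4 π electrons → 4(1), antiaromatic.
Anion: 2 × 2 + 2 = 6 π electrons → 4(1)+2, aromatic.

The anion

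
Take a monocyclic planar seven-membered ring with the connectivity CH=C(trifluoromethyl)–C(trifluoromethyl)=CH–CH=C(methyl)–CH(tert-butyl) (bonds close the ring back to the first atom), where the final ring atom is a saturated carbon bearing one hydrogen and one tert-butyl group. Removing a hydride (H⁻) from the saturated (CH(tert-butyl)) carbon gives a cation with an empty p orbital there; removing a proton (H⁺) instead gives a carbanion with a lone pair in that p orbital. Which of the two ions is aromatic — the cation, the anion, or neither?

The cation

In both ions every ring atom is sp² and contributes a p orbital, so both rings are fully conjugated.
Cation: 3 × 2 + 0 = 6 π electrons → 4(1)+2, aromatic.
Anion: 3 × 2 + 2 = 8 π electrons → 4(2), antiaromatic.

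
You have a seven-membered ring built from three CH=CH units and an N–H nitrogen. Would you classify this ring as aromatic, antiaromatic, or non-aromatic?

All ring atoms are sp² and supply a p orbital to the ring (each doubly-bonded ring atom is sp² with one p-orbital electron; the pyrrole-type nitrogen donates its lone pair from the p orbital); the conjugation is uninterrupted.
Adding the contributions, 3 × 2 = 6 from the double-bond units + 2 from the NH atom = 8.
With 8 = 4·2 π electrons, Hückel's rule classifies the planar ring as antiaromatic.

Antiaromatic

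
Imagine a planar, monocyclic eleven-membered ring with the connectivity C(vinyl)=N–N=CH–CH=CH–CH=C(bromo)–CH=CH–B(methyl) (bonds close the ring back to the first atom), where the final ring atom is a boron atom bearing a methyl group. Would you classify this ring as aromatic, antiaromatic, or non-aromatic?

The p orbitals form a continuous loop: every atom in a ring double bond is sp² and brings one electron to the p orbital; each =N– nitrogen is pyridine-type (lone pair in the sp² plane, one electron in the p orbital); the boron has an empty p orbital. The ring is fully conjugated.
Adding the contributions, 5 × 2 = 10 from the double-bond units + 0 from the B(methyl) atom = 10.
With 10 π electrons (n = 2), the Hückel 4n+2 condition holds.

Aromatic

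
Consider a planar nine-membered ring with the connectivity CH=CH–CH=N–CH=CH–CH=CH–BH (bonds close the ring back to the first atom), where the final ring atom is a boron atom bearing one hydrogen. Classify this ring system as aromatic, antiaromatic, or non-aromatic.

Antiaromatic

Check conjugation: every atom in a ring double bond is sp² and brings one electron to the p orbital; the doubly-bonded nitrogens are pyridine-type — their lone pairs lie in the ring plane, leaving one electron in the p orbital; the boron has an empty p orbital — every position has a p orbital, so the cyclic π system is continuous.
Adding the contributions, 4 × 2 = 8 from the double-bond units + 0 from the BH atom = 8.
With 8 = 4·2 π electrons, Hückel's rule classifies the planar ring as antiaromatic.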